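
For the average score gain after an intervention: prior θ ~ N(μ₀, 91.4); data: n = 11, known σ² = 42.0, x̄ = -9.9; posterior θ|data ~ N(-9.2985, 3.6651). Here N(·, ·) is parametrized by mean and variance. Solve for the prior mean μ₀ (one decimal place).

μ₀ = 5.1

With known observation variance, the Normal–Normal posterior has precision τ_n = τ₀ + n/σ² and mean μ_n = (τ₀μ₀ + (n/σ²)x̄)/τ_n.
Here τ₀ = 1/91.4 = 0.010941 and τ_data = 11/42.0 = 0.261905, so τ_n = 0.272846.
Rearranging for μ₀: μ₀ = (μ_n·τ_n − τ_data·x̄)/τ₀ = (-9.2985·0.272846 − 0.261905·-9.9) / 0.010941 = 0.055801/0.010941 ≈ 5.1.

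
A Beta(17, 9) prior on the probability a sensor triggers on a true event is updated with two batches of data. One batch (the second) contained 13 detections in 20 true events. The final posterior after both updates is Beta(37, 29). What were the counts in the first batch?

7 detections and 13 misses

Because Beta–binomial updating is additive in the counts, the combined data contributed (α_post−α_prior, β_post−β_prior) successes and failures.
Total across both batches: 37−17=20 detections, 29−9=20 misses.
Subtract the second batch: 20−13=7 detections and 20−7=13 misses.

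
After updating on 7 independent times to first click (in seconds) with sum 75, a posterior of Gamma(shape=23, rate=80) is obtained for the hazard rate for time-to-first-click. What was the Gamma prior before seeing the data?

Gamma(shape=16, rate=5)

Gamma–exponential conjugacy: posterior shape = α + n, posterior rate = β + Σtᵢ.
So α = 23 − 7 = 16 and β = 80 − 75 = 5.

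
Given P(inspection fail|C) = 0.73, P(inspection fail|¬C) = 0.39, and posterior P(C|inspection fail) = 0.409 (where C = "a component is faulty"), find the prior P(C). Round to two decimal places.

In odds form, posterior odds = prior odds × likelihood ratio, so prior odds = posterior odds ÷ LR.
Posterior odds = 0.409/(1−0.409) = 0.6920. LR = 0.73/0.39 = 1.8718.
Prior odds = 0.6920/1.8718 = 0.3697, so P(C) = 0.3697/(1+0.3697) ≈ 0.27.

P(C) = 0.27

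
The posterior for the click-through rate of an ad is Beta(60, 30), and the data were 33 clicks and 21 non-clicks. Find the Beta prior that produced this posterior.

Beta(27, 9)

Under Beta–binomial conjugacy the posterior parameters are (α+s, β+f).
Subtract the data counts: 60−33=27, 30−21=9.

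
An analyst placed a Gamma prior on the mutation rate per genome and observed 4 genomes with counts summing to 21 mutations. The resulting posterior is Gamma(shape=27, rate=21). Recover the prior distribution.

Gamma(shape=6, rate=17)

A Gamma(α, β) prior (rate parametrization) on a Poisson rate with n observations summing to S gives posterior Gamma(α+S, β+n).
So α = 27 − 21 = 6 and β = 21 − 4 = 17.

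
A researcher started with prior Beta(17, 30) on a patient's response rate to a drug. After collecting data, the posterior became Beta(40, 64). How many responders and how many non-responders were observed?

23 responders and 34 non-responders

Beta is conjugate to the binomial likelihood: posterior = Beta(α+s, β+f).
So s = 40 − 17 = 23 and f = 64 − 30 = 34.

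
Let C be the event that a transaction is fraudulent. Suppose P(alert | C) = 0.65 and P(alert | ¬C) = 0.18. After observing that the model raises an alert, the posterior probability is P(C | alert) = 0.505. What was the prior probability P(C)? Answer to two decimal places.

P(C) = 0.22

In odds form, posterior odds = prior odds × likelihood ratio, so prior odds = posterior odds ÷ LR.
Posterior odds = 0.505/(1−0.505) = 1.0202. LR = 0.65/0.18 = 3.6111.
Prior odds = 1.0202/3.6111 = 0.2825, so P(C) = 0.2825/(1+0.2825) ≈ 0.22.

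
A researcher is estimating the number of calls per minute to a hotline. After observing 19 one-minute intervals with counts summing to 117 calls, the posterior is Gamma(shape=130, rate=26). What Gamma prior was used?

A Gamma(α, β) prior (rate parametrization) on a Poisson rate with n observations summing to S gives posterior Gamma(α+S, β+n).
So α = 130 − 117 = 13 and β = 26 − 19 = 7.

Gamma(shape=13, rate=7)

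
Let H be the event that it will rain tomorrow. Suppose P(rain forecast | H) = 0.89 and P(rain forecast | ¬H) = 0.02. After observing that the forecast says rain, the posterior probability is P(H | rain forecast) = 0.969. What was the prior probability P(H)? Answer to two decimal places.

P(H) = 0.41

Bayes' rule in odds form gives O(H|E) = O(H)·[P(E|H)/P(E|¬H)], hence O(H) = O(H|E)/LR.
Posterior odds = 0.969/(1−0.969) = 31.2581. LR = 0.89/0.02 = 44.5000.
Prior odds = 31.2581/44.5000 = 0.7024, so P(H) = 0.7024/(1+0.7024) ≈ 0.41.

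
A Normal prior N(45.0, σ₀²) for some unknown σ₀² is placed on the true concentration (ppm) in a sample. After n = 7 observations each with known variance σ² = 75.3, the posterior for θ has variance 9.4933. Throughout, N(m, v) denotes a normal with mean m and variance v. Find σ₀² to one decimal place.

σ₀² = 80.8

Posterior precision equals prior precision plus data precision: 1/σ_n² = 1/σ₀² + n/σ².
So 1/σ₀² = 1/9.4933 − 7/75.3 = 0.105337 − 0.092961 = 0.012376.
Hence σ₀² = 1/0.012376 ≈ 80.8.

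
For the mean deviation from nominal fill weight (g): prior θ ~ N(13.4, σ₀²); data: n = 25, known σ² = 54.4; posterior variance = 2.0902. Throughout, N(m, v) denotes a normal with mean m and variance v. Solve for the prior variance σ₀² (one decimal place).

σ₀² = 53.0

Posterior precision equals prior precision plus data precision: 1/σ_n² = 1/σ₀² + n/σ².
So 1/σ₀² = 1/2.0902 − 25/54.4 = 0.478423 − 0.459559 = 0.018864.
Hence σ₀² = 1/0.018864 ≈ 53.0.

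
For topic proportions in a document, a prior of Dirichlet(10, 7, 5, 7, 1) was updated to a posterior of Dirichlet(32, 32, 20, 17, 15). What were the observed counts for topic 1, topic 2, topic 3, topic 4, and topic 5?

counts (22, 25, 15, 10, 14)

For a Dirichlet(α) prior with multinomial counts c, the posterior is Dirichlet(α + c) componentwise.
Counts are posterior − prior componentwise: 32−10=22, 32−7=25, 20−5=15, 17−7=10, 15−1=14.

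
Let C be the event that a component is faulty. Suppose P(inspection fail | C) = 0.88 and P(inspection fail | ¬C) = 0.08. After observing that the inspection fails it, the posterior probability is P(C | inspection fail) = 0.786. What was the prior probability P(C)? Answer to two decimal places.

P(C) = 0.25

Bayes' rule in odds form gives O(C|E) = O(C)·[P(E|C)/P(E|¬C)], hence O(C) = O(C|E)/LR.
Posterior odds = 0.786/(1−0.786) = 3.6729. LR = 0.88/0.08 = 11.0000.
Prior odds = 3.6729/11.0000 = 0.3339, so P(C) = 0.3339/(1+0.3339) ≈ 0.25.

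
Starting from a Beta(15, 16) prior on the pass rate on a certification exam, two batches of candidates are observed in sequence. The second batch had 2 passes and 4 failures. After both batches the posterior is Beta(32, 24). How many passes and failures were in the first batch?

15 passes and 4 failures

Sequential conjugate updates are equivalent to a single update on the pooled data, so total successes = posterior α − prior α and total failures = posterior β − prior β.
Total across both batches: 32−15=17 passes, 24−16=8 failures.
Subtract the second batch: 17−2=15 passes and 8−4=4 failures.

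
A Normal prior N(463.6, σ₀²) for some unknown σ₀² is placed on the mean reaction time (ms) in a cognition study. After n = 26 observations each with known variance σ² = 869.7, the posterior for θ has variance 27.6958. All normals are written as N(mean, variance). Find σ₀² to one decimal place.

σ₀² = 161.0

For the Normal–Normal model with known σ², precisions add: τ_n = τ₀ + n/σ².
So 1/σ₀² = 1/27.6958 − 26/869.7 = 0.036107 − 0.029895 = 0.006212.
Hence σ₀² = 1/0.006212 ≈ 161.0.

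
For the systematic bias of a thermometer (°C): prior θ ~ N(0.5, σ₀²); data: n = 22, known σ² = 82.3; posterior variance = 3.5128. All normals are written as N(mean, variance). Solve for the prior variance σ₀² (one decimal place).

For the Normal–Normal model with known σ², precisions add: τ_n = τ₀ + n/σ².
So 1/σ₀² = 1/3.5128 − 22/82.3 = 0.284673 − 0.267315 = 0.017358.
Hence σ₀² = 1/0.017358 ≈ 57.6.

σ₀² = 57.6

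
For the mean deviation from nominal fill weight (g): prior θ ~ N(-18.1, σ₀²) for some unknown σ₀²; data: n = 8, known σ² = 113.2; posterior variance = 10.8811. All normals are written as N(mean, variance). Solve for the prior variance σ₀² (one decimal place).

For the Normal–Normal model with known σ², precisions add: τ_n = τ₀ + n/σ².
So 1/σ₀² = 1/10.8811 − 8/113.2 = 0.091902 − 0.070671 = 0.021231.
Hence σ₀² = 1/0.021231 ≈ 47.1.

σ₀² = 47.1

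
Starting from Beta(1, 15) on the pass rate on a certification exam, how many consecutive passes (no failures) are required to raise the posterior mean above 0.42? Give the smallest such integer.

k = 10

After k passes and 0 failures the posterior is Beta(1+k, 15), with mean (1+k)/(1+15+k).
Set (1+k)/(16+k) > 0.42 and solve: k > (0.42·16 − 1)/(1 − 0.42) = 9.862.
The smallest integer exceeding 9.862 is 10.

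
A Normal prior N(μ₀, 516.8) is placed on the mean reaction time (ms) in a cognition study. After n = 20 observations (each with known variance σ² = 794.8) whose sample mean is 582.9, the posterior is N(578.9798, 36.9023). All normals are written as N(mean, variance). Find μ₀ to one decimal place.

μ₀ = 528.0

With known observation variance, the Normal–Normal posterior has precision τ_n = τ₀ + n/σ² and mean μ_n = (τ₀μ₀ + (n/σ²)x̄)/τ_n.
Here τ₀ = 1/516.8 = 0.001935 and τ_data = 20/794.8 = 0.025164, so τ_n = 0.027099.
Rearranging for μ₀: μ₀ = (μ_n·τ_n − τ_data·x̄)/τ₀ = (578.9798·0.027099 − 0.025164·582.9) / 0.001935 = 1.021678/0.001935 ≈ 528.0.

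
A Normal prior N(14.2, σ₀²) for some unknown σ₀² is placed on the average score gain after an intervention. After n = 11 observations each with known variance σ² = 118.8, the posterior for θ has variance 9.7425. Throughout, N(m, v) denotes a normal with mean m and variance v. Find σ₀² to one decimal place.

σ₀² = 99.5

Posterior precision equals prior precision plus data precision: 1/σ_n² = 1/σ₀² + n/σ².
So 1/σ₀² = 1/9.7425 − 11/118.8 = 0.102643 − 0.092593 = 0.010050.
Hence σ₀² = 1/0.010050 ≈ 99.5.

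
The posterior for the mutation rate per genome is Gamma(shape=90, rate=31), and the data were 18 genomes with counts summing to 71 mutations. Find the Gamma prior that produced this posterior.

Gamma(shape=19, rate=13)

Gamma–Poisson conjugacy: posterior shape = α + Σxᵢ, posterior rate = β + n.
So α = 90 − 71 = 19 and β = 31 − 18 = 13.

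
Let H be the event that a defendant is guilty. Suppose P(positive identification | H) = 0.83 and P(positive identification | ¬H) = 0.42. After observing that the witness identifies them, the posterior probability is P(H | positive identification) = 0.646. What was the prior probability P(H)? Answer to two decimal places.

Bayes' rule in odds form gives O(H|E) = O(H)·[P(E|H)/P(E|¬H)], hence O(H) = O(H|E)/LR.
Posterior odds = 0.646/(1−0.646) = 1.8249. LR = 0.83/0.42 = 1.9762.
Prior odds = 1.8249/1.9762 = 0.9234, so P(H) = 0.9234/(1+0.9234) ≈ 0.48.

P(H) = 0.48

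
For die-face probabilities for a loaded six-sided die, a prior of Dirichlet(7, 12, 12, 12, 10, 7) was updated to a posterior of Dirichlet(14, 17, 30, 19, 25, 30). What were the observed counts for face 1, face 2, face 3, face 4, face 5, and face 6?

counts (7, 5, 18, 7, 15, 23)

For a Dirichlet(α) prior with multinomial counts c, the posterior is Dirichlet(α + c) componentwise.
Counts are posterior − prior componentwise: 14−7=7, 17−12=5, 30−12=18, 19−12=7, 25−10=15, 30−7=23.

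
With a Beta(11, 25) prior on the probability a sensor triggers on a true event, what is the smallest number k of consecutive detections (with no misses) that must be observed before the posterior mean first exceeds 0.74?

After k detections and 0 misses the posterior is Beta(11+k, 25), with mean (11+k)/(11+25+k).
Set (11+k)/(36+k) > 0.74 and solve: k > (0.74·36 − 11)/(1 − 0.74) = 60.154.
The smallest integer exceeding 60.154 is 61.

k = 61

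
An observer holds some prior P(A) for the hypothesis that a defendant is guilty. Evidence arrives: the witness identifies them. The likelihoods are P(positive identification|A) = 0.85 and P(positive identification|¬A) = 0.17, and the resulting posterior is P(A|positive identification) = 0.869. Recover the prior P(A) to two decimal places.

P(A) = 0.57

In odds form, posterior odds = prior odds × likelihood ratio, so prior odds = posterior odds ÷ LR.
Posterior odds = 0.869/(1−0.869) = 6.6336. LR = 0.85/0.17 = 5.0000.
Prior odds = 6.6336/5.0000 = 1.3267, so P(A) = 1.3267/(1+1.3267) ≈ 0.57.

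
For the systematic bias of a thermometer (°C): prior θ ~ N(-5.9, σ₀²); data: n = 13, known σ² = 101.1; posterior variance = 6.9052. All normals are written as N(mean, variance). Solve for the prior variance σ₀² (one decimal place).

σ₀² = 61.6

For the Normal–Normal model with known σ², precisions add: τ_n = τ₀ + n/σ².
So 1/σ₀² = 1/6.9052 − 13/101.1 = 0.144818 − 0.128586 = 0.016232.
Hence σ₀² = 1/0.016232 ≈ 61.6.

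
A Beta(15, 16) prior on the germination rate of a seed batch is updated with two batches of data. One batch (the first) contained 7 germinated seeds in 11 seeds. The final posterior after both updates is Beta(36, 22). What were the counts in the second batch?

Sequential conjugate updates are equivalent to a single update on the pooled data, so total successes = posterior α − prior α and total failures = posterior β − prior β.
Total across both batches: 36−15=21 germinated seeds, 22−16=6 non-germinating seeds.
Subtract the first batch: 21−7=14 germinated seeds and 6−4=2 non-germinating seeds.

14 germinated seeds and 2 non-germinating seeds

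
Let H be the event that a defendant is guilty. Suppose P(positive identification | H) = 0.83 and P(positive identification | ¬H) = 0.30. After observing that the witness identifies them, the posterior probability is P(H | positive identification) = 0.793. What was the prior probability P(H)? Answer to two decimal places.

Bayes' rule in odds form gives O(H|E) = O(H)·[P(E|H)/P(E|¬H)], hence O(H) = O(H|E)/LR.
Posterior odds = 0.793/(1−0.793) = 3.8309. LR = 0.83/0.30 = 2.7667.
Prior odds = 3.8309/2.7667 = 1.3846, so P(H) = 1.3846/(1+1.3846) ≈ 0.58.

P(H) = 0.58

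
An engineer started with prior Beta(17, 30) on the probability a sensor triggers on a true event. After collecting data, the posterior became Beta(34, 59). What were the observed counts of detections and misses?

A Beta(a, b) prior with s successes and f failures in binomial data gives a Beta(a+s, b+f) posterior.
So s = 34 − 17 = 17 and f = 59 − 30 = 29.

17 detections and 29 misses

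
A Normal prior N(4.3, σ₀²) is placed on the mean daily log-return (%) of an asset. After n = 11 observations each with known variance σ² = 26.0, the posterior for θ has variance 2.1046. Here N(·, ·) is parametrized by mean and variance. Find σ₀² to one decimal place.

Posterior precision equals prior precision plus data precision: 1/σ_n² = 1/σ₀² + n/σ².
So 1/σ₀² = 1/2.1046 − 11/26.0 = 0.475150 − 0.423077 = 0.052073.
Hence σ₀² = 1/0.052073 ≈ 19.2.

σ₀² = 19.2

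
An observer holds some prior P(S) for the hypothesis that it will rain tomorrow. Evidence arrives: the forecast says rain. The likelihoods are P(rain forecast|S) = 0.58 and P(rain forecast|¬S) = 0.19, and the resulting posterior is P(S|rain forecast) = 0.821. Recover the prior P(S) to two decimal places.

In odds form, posterior odds = prior odds × likelihood ratio, so prior odds = posterior odds ÷ LR.
Posterior odds = 0.821/(1−0.821) = 4.5866. LR = 0.58/0.19 = 3.0526.
Prior odds = 4.5866/3.0526 = 1.5025, so P(S) = 1.5025/(1+1.5025) ≈ 0.60.

P(S) = 0.60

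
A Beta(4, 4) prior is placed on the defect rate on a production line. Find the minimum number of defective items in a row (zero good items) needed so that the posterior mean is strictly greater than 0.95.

k = 73

After k defective items and 0 good items the posterior is Beta(4+k, 4), with mean (4+k)/(4+4+k).
Set (4+k)/(8+k) > 0.95 and solve: k > (0.95·8 − 4)/(1 − 0.95) = 72.000.
The smallest integer exceeding 72.000 is 73, and checking k=73: (77)/(81) = 0.9506 > 0.95.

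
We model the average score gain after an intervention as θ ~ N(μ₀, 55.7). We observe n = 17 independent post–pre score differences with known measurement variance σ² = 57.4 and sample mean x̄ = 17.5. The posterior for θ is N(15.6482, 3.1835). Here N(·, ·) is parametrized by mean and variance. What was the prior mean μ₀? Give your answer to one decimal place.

With known observation variance, the Normal–Normal posterior has precision τ_n = τ₀ + n/σ² and mean μ_n = (τ₀μ₀ + (n/σ²)x̄)/τ_n.
Here τ₀ = 1/55.7 = 0.017953 and τ_data = 17/57.4 = 0.296167, so τ_n = 0.314120.
Rearranging for μ₀: μ₀ = (μ_n·τ_n − τ_data·x̄)/τ₀ = (15.6482·0.314120 − 0.296167·17.5) / 0.017953 = -0.267510/0.017953 ≈ -14.9.

μ₀ = -14.9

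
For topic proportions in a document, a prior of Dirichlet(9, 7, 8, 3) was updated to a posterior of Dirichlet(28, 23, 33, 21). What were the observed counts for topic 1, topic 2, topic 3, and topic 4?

For a Dirichlet(α) prior with multinomial counts c, the posterior is Dirichlet(α + c) componentwise.
Counts are posterior − prior componentwise: 28−9=19, 23−7=16, 33−8=25, 21−3=18.

counts (19, 16, 25, 18)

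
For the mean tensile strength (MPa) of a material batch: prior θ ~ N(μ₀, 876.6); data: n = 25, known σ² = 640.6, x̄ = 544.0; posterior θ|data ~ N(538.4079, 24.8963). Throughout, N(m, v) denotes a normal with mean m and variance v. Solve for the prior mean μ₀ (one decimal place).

The posterior mean is a precision-weighted average: μ_n = (τ₀μ₀ + τ_data·x̄)/(τ₀+τ_data), with τ₀=1/σ₀² and τ_data=n/σ².
Here τ₀ = 1/876.6 = 0.001141 and τ_data = 25/640.6 = 0.039026, so τ_n = 0.040167.
Rearranging for μ₀: μ₀ = (μ_n·τ_n − τ_data·x̄)/τ₀ = (538.4079·0.040167 − 0.039026·544.0) / 0.001141 = 0.396086/0.001141 ≈ 347.1.

μ₀ = 347.1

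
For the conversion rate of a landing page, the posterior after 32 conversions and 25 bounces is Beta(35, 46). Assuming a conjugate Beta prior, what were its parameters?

Beta(3, 21)

Under Beta–binomial conjugacy the posterior parameters are (α+s, β+f).
Subtract the data counts: 35−32=3, 46−25=21.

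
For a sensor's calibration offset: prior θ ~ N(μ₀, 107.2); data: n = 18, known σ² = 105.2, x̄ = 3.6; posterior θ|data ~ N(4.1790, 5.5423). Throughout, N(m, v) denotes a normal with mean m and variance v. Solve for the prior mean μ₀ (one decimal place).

μ₀ = 14.8

With known observation variance, the Normal–Normal posterior has precision τ_n = τ₀ + n/σ² and mean μ_n = (τ₀μ₀ + (n/σ²)x̄)/τ_n.
Here τ₀ = 1/107.2 = 0.009328 and τ_data = 18/105.2 = 0.171103, so τ_n = 0.180431.
Rearranging for μ₀: μ₀ = (μ_n·τ_n − τ_data·x̄)/τ₀ = (4.1790·0.180431 − 0.171103·3.6) / 0.009328 = 0.138050/0.009328 ≈ 14.8.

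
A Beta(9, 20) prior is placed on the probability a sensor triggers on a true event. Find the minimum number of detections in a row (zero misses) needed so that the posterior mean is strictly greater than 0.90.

After k detections and 0 misses the posterior is Beta(9+k, 20), with mean (9+k)/(9+20+k).
Set (9+k)/(29+k) > 0.90 and solve: k > (0.90·29 − 9)/(1 − 0.90) = 171.000.
The smallest integer exceeding 171.000 is 172, and checking k=172: (181)/(201) = 0.9005 > 0.90.

k = 172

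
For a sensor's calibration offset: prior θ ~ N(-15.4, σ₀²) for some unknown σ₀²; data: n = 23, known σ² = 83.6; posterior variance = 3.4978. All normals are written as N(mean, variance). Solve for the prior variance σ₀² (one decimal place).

Posterior precision equals prior precision plus data precision: 1/σ_n² = 1/σ₀² + n/σ².
So 1/σ₀² = 1/3.4978 − 23/83.6 = 0.285894 − 0.275120 = 0.010774.
Hence σ₀² = 1/0.010774 ≈ 92.8.

σ₀² = 92.8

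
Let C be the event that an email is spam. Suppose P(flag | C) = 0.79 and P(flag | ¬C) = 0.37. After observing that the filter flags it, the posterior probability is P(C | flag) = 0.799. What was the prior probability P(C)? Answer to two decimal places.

In odds form, posterior odds = prior odds × likelihood ratio, so prior odds = posterior odds ÷ LR.
Posterior odds = 0.799/(1−0.799) = 3.9751. LR = 0.79/0.37 = 2.1351.
Prior odds = 3.9751/2.1351 = 1.8618, so P(C) = 1.8618/(1+1.8618) ≈ 0.65.

P(C) = 0.65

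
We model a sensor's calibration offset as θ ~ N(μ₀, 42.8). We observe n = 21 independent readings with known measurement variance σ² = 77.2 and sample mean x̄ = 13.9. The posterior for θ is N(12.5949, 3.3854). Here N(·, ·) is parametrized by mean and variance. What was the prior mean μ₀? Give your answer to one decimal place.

μ₀ = -2.6

The posterior mean is a precision-weighted average: μ_n = (τ₀μ₀ + τ_data·x̄)/(τ₀+τ_data), with τ₀=1/σ₀² and τ_data=n/σ².
Here τ₀ = 1/42.8 = 0.023364 and τ_data = 21/77.2 = 0.272021, so τ_n = 0.295385.
Rearranging for μ₀: μ₀ = (μ_n·τ_n − τ_data·x̄)/τ₀ = (12.5949·0.295385 − 0.272021·13.9) / 0.023364 = -0.060747/0.023364 ≈ -2.6.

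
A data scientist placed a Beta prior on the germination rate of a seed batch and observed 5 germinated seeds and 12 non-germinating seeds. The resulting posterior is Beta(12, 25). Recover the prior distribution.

A Beta(α, β) prior with s successes and f failures in binomial data gives a Beta(α+s, β+f) posterior.
Subtract the data counts: 12−5=7, 25−12=13.

Beta(7, 13)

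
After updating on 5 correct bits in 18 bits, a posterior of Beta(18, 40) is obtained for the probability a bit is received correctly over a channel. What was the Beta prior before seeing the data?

Beta(13, 27)

Under Beta–binomial conjugacy the posterior parameters are (α+s, β+f).
Subtract the data counts: 18−5=13, 40−13=27.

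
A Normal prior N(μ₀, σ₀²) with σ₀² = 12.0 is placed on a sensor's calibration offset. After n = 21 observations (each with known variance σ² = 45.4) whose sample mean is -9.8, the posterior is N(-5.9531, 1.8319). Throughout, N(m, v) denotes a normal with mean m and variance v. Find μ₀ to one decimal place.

μ₀ = 15.4

With known observation variance, the Normal–Normal posterior has precision τ_n = τ₀ + n/σ² and mean μ_n = (τ₀μ₀ + (n/σ²)x̄)/τ_n.
Here τ₀ = 1/12.0 = 0.083333 and τ_data = 21/45.4 = 0.462555, so τ_n = 0.545888.
Rearranging for μ₀: μ₀ = (μ_n·τ_n − τ_data·x̄)/τ₀ = (-5.9531·0.545888 − 0.462555·-9.8) / 0.083333 = 1.283313/0.083333 ≈ 15.4.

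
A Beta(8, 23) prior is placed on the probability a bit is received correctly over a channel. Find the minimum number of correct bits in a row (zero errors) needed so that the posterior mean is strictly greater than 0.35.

k = 5

After k correct bits and 0 errors the posterior is Beta(8+k, 23), with mean (8+k)/(8+23+k).
Set (8+k)/(31+k) > 0.35 and solve: k > (0.35·31 − 8)/(1 − 0.35) = 4.385.
The smallest integer exceeding 4.385 is 5, and checking k=5: (13)/(36) = 0.3611 > 0.35.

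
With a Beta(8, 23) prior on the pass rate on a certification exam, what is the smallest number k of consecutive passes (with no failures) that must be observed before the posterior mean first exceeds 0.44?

After k passes and 0 failures the posterior is Beta(8+k, 23), with mean (8+k)/(8+23+k).
Set (8+k)/(31+k) > 0.44 and solve: k > (0.44·31 − 8)/(1 − 0.44) = 10.071.
The smallest integer exceeding 10.071 is 11.

k = 11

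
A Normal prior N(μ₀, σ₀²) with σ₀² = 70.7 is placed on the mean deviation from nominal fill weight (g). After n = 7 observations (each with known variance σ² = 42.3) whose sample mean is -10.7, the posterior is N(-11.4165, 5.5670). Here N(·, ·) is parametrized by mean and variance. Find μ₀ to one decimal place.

The posterior mean is a precision-weighted average: μ_n = (τ₀μ₀ + τ_data·x̄)/(τ₀+τ_data), with τ₀=1/σ₀² and τ_data=n/σ².
Here τ₀ = 1/70.7 = 0.014144 and τ_data = 7/42.3 = 0.165485, so τ_n = 0.179629.
Rearranging for μ₀: μ₀ = (μ_n·τ_n − τ_data·x̄)/τ₀ = (-11.4165·0.179629 − 0.165485·-10.7) / 0.014144 = -0.280045/0.014144 ≈ -19.8.

μ₀ = -19.8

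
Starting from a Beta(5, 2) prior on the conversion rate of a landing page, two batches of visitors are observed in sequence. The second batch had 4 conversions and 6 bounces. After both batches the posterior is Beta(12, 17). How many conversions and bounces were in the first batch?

Because Beta–binomial updating is additive in the counts, the combined data contributed (α_post−α_prior, β_post−β_prior) successes and failures.
Total across both batches: 12−5=7 conversions, 17−2=15 bounces.
Subtract the second batch: 7−4=3 conversions and 15−6=9 bounces.

3 conversions and 9 bounces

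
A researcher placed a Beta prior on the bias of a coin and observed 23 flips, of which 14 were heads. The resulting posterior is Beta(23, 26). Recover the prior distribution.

Beta(9, 17)

Under Beta–binomial conjugacy the posterior parameters are (α+s, β+f).
So α = 23 − 14 = 9 and β = 26 − 9 = 17.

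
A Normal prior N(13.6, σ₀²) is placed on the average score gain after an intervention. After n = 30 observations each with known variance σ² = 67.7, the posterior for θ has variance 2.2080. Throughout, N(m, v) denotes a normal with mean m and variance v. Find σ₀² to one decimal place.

σ₀² = 102.4

Posterior precision equals prior precision plus data precision: 1/σ_n² = 1/σ₀² + n/σ².
So 1/σ₀² = 1/2.2080 − 30/67.7 = 0.452899 − 0.443131 = 0.009768.
Hence σ₀² = 1/0.009768 ≈ 102.4.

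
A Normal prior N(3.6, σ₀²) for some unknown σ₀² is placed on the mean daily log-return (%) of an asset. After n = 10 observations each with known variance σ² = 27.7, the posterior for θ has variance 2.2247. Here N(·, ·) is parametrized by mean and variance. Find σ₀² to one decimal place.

σ₀² = 11.3

Posterior precision equals prior precision plus data precision: 1/σ_n² = 1/σ₀² + n/σ².
So 1/σ₀² = 1/2.2247 − 10/27.7 = 0.449499 − 0.361011 = 0.088488.
Hence σ₀² = 1/0.088488 ≈ 11.3.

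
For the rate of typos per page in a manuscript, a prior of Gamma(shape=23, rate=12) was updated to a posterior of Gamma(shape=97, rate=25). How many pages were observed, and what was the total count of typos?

Gamma–Poisson conjugacy: posterior shape = α + Σxᵢ, posterior rate = β + n.
Matching: Σxᵢ = 97 − 23 = 74 and n = 25 − 12 = 13.

n = 13 pages with total 74 typos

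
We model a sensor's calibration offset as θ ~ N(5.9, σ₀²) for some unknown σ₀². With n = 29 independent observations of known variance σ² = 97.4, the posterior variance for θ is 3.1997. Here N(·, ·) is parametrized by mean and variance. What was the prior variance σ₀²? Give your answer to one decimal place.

σ₀² = 67.6

Posterior precision equals prior precision plus data precision: 1/σ_n² = 1/σ₀² + n/σ².
So 1/σ₀² = 1/3.1997 − 29/97.4 = 0.312529 − 0.297741 = 0.014788.
Hence σ₀² = 1/0.014788 ≈ 67.6.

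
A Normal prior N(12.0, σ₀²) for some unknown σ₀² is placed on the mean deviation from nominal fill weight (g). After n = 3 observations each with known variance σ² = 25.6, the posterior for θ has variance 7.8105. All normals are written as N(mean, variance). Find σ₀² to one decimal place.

Posterior precision equals prior precision plus data precision: 1/σ_n² = 1/σ₀² + n/σ².
So 1/σ₀² = 1/7.8105 − 3/25.6 = 0.128033 − 0.117188 = 0.010845.
Hence σ₀² = 1/0.010845 ≈ 92.2.

σ₀² = 92.2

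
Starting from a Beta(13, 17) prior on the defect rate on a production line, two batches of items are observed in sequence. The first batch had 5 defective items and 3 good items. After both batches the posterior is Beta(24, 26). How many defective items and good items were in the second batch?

6 defective items and 6 good items

Because Beta–binomial updating is additive in the counts, the combined data contributed (α_post−α_prior, β_post−β_prior) successes and failures.
Total across both batches: 24−13=11 defective items, 26−17=9 good items.
Subtract the first batch: 11−5=6 defective items and 9−3=6 good items.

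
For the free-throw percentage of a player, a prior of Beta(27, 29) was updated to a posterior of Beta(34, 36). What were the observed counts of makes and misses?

Under Beta–binomial conjugacy the posterior parameters are (α+s, β+f).
So s = 34 − 27 = 7 and f = 36 − 29 = 7.

7 makes and 7 misses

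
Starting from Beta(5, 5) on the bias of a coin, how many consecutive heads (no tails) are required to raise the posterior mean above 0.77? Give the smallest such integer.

After k heads and 0 tails the posterior is Beta(5+k, 5), with mean (5+k)/(5+5+k).
Set (5+k)/(10+k) > 0.77 and solve: k > (0.77·10 − 5)/(1 − 0.77) = 11.739.
The smallest integer exceeding 11.739 is 12.

k = 12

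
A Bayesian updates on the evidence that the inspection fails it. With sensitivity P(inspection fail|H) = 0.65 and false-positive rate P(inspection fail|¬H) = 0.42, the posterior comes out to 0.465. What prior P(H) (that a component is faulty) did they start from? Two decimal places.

P(H) = 0.36

Bayes' rule in odds form gives O(H|E) = O(H)·[P(E|H)/P(E|¬H)], hence O(H) = O(H|E)/LR.
Posterior odds = 0.465/(1−0.465) = 0.8692. LR = 0.65/0.42 = 1.5476.
Prior odds = 0.8692/1.5476 = 0.5616, so P(H) = 0.5616/(1+0.5616) ≈ 0.36.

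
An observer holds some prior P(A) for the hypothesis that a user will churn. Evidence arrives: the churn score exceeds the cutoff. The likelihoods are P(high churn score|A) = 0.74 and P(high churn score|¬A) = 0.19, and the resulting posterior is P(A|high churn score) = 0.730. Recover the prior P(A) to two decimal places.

Bayes' rule in odds form gives O(A|E) = O(A)·[P(E|A)/P(E|¬A)], hence O(A) = O(A|E)/LR.
Posterior odds = 0.730/(1−0.730) = 2.7037. LR = 0.74/0.19 = 3.8947.
Prior odds = 2.7037/3.8947 = 0.6942, so P(A) = 0.6942/(1+0.6942) ≈ 0.41.

P(A) = 0.41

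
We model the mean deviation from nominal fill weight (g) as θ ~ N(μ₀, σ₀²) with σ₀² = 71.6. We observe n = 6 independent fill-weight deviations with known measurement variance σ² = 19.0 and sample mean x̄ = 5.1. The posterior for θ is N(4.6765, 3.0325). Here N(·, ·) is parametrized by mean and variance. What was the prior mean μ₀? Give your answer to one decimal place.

The posterior mean is a precision-weighted average: μ_n = (τ₀μ₀ + τ_data·x̄)/(τ₀+τ_data), with τ₀=1/σ₀² and τ_data=n/σ².
Here τ₀ = 1/71.6 = 0.013966 and τ_data = 6/19.0 = 0.315789, so τ_n = 0.329755.
Rearranging for μ₀: μ₀ = (μ_n·τ_n − τ_data·x̄)/τ₀ = (4.6765·0.329755 − 0.315789·5.1) / 0.013966 = -0.068425/0.013966 ≈ -4.9.

μ₀ = -4.9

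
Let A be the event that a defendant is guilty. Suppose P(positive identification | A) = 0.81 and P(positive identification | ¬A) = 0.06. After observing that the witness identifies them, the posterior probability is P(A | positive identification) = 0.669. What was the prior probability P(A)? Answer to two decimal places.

In odds form, posterior odds = prior odds × likelihood ratio, so prior odds = posterior odds ÷ LR.
Posterior odds = 0.669/(1−0.669) = 2.0211. LR = 0.81/0.06 = 13.5000.
Prior odds = 2.0211/13.5000 = 0.1497, so P(A) = 0.1497/(1+0.1497) ≈ 0.13.

P(A) = 0.13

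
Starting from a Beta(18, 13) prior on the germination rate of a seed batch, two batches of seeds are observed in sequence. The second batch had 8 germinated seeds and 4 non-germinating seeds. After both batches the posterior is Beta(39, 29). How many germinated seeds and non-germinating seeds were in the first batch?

13 germinated seeds and 12 non-germinating seeds

Sequential conjugate updates are equivalent to a single update on the pooled data, so total successes = posterior α − prior α and total failures = posterior β − prior β.
Total across both batches: 39−18=21 germinated seeds, 29−13=16 non-germinating seeds.
Subtract the second batch: 21−8=13 germinated seeds and 16−4=12 non-germinating seeds.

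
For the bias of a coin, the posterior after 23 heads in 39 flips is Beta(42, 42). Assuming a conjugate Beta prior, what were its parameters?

A Beta(a, b) prior with s successes and f failures in binomial data gives a Beta(a+s, b+f) posterior.
So a = 42 − 23 = 19 and b = 42 − 16 = 26.

Beta(19, 26)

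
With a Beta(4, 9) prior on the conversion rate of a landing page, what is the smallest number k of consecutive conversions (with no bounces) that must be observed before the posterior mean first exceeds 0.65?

k = 13

After k conversions and 0 bounces the posterior is Beta(4+k, 9), with mean (4+k)/(4+9+k).
Set (4+k)/(13+k) > 0.65 and solve: k > (0.65·13 − 4)/(1 − 0.65) = 12.714.
The smallest integer exceeding 12.714 is 13, and checking k=13: (17)/(26) = 0.6538 > 0.65.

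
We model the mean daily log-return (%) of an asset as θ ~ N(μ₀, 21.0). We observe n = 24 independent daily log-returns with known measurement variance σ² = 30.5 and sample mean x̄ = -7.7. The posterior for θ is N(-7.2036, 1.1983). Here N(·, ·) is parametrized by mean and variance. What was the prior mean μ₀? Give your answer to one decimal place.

μ₀ = 1.0

With known observation variance, the Normal–Normal posterior has precision τ_n = τ₀ + n/σ² and mean μ_n = (τ₀μ₀ + (n/σ²)x̄)/τ_n.
Here τ₀ = 1/21.0 = 0.047619 and τ_data = 24/30.5 = 0.786885, so τ_n = 0.834504.
Rearranging for μ₀: μ₀ = (μ_n·τ_n − τ_data·x̄)/τ₀ = (-7.2036·0.834504 − 0.786885·-7.7) / 0.047619 = 0.047581/0.047619 ≈ 1.0.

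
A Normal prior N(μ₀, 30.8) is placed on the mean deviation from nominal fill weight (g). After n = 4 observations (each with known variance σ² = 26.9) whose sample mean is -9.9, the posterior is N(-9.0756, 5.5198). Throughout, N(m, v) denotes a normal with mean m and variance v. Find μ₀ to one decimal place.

The posterior mean is a precision-weighted average: μ_n = (τ₀μ₀ + τ_data·x̄)/(τ₀+τ_data), with τ₀=1/σ₀² and τ_data=n/σ².
Here τ₀ = 1/30.8 = 0.032468 and τ_data = 4/26.9 = 0.148699, so τ_n = 0.181167.
Rearranging for μ₀: μ₀ = (μ_n·τ_n − τ_data·x̄)/τ₀ = (-9.0756·0.181167 − 0.148699·-9.9) / 0.032468 = -0.172079/0.032468 ≈ -5.3.

μ₀ = -5.3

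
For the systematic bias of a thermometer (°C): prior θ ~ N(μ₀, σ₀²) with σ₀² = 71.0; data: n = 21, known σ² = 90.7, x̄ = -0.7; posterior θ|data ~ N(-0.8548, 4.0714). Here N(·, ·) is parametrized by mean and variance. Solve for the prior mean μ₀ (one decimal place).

The posterior mean is a precision-weighted average: μ_n = (τ₀μ₀ + τ_data·x̄)/(τ₀+τ_data), with τ₀=1/σ₀² and τ_data=n/σ².
Here τ₀ = 1/71.0 = 0.014085 and τ_data = 21/90.7 = 0.231533, so τ_n = 0.245618.
Rearranging for μ₀: μ₀ = (μ_n·τ_n − τ_data·x̄)/τ₀ = (-0.8548·0.245618 − 0.231533·-0.7) / 0.014085 = -0.047881/0.014085 ≈ -3.4.

μ₀ = -3.4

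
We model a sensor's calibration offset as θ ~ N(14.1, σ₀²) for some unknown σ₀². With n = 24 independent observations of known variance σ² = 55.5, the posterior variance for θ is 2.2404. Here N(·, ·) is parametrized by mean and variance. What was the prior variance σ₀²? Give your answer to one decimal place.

For the Normal–Normal model with known σ², precisions add: τ_n = τ₀ + n/σ².
So 1/σ₀² = 1/2.2404 − 24/55.5 = 0.446349 − 0.432432 = 0.013917.
Hence σ₀² = 1/0.013917 ≈ 71.9.

σ₀² = 71.9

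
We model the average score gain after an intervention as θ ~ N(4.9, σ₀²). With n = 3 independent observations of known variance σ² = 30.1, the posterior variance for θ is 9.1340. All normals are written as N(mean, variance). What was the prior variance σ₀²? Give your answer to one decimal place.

σ₀² = 101.9

For the Normal–Normal model with known σ², precisions add: τ_n = τ₀ + n/σ².
So 1/σ₀² = 1/9.1340 − 3/30.1 = 0.109481 − 0.099668 = 0.009813.
Hence σ₀² = 1/0.009813 ≈ 101.9.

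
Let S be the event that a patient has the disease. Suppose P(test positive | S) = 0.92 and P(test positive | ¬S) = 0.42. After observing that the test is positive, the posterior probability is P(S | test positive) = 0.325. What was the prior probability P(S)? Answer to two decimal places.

P(S) = 0.18

In odds form, posterior odds = prior odds × likelihood ratio, so prior odds = posterior odds ÷ LR.
Posterior odds = 0.325/(1−0.325) = 0.4815. LR = 0.92/0.42 = 2.1905.
Prior odds = 0.4815/2.1905 = 0.2198, so P(S) = 0.2198/(1+0.2198) ≈ 0.18.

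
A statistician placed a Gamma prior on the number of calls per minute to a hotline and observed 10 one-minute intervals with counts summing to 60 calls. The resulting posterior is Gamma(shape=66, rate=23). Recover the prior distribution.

A Gamma(α, β) prior (rate parametrization) on a Poisson rate with n observations summing to S gives posterior Gamma(α+S, β+n).
So α = 66 − 60 = 6 and β = 23 − 10 = 13.

Gamma(shape=6, rate=13)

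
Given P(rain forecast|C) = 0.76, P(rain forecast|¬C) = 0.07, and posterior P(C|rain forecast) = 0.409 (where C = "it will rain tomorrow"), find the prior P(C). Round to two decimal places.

Bayes' rule in odds form gives O(C|E) = O(C)·[P(E|C)/P(E|¬C)], hence O(C) = O(C|E)/LR.
Posterior odds = 0.409/(1−0.409) = 0.6920. LR = 0.76/0.07 = 10.8571.
Prior odds = 0.6920/10.8571 = 0.0637, so P(C) = 0.0637/(1+0.0637) ≈ 0.06.

P(C) = 0.06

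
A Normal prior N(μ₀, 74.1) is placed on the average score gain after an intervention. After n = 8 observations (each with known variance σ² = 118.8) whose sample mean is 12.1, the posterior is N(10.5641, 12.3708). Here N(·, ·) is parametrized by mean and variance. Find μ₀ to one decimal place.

The posterior mean is a precision-weighted average: μ_n = (τ₀μ₀ + τ_data·x̄)/(τ₀+τ_data), with τ₀=1/σ₀² and τ_data=n/σ².
Here τ₀ = 1/74.1 = 0.013495 and τ_data = 8/118.8 = 0.067340, so τ_n = 0.080835.
Rearranging for μ₀: μ₀ = (μ_n·τ_n − τ_data·x̄)/τ₀ = (10.5641·0.080835 − 0.067340·12.1) / 0.013495 = 0.039135/0.013495 ≈ 2.9.

μ₀ = 2.9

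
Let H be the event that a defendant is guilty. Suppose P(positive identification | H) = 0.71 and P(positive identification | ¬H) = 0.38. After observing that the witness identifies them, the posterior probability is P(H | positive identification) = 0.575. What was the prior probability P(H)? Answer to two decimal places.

P(H) = 0.42

Bayes' rule in odds form gives O(H|E) = O(H)·[P(E|H)/P(E|¬H)], hence O(H) = O(H|E)/LR.
Posterior odds = 0.575/(1−0.575) = 1.3529. LR = 0.71/0.38 = 1.8684.
Prior odds = 1.3529/1.8684 = 0.7241, so P(H) = 0.7241/(1+0.7241) ≈ 0.42.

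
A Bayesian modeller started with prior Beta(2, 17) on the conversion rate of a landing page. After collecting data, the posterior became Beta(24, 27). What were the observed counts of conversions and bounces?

22 conversions and 10 bounces

A Beta(a, b) prior with s successes and f failures in binomial data gives a Beta(a+s, b+f) posterior.
Match parameters: s=24−2=22, f=27−17=10.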